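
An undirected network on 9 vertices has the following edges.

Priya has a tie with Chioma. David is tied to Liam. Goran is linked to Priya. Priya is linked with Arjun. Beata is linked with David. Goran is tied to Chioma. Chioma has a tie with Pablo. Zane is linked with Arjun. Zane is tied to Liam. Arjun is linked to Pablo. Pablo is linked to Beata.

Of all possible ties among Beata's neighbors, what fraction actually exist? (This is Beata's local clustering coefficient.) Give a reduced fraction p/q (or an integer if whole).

Beata's neighbors: David and Pablo (k = 2).
Possible neighbor pairs: C(2,2) = 1. Edges among them: none → e = 0.
Clustering(Beata) = 0/1.

0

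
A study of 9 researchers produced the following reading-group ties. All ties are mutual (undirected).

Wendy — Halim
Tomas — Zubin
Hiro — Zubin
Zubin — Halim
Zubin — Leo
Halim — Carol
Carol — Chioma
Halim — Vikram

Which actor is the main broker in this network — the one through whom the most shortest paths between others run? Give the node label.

Unnormalized betweenness of each node: Carol:7, Chioma:0, Halim:21, Hiro:0, Leo:0, Tomas:0, Vikram:0, Wendy:0, Zubin:18.
Halim has the largest value, 21, making it the main broker — the node through which the most shortest paths run.

Halim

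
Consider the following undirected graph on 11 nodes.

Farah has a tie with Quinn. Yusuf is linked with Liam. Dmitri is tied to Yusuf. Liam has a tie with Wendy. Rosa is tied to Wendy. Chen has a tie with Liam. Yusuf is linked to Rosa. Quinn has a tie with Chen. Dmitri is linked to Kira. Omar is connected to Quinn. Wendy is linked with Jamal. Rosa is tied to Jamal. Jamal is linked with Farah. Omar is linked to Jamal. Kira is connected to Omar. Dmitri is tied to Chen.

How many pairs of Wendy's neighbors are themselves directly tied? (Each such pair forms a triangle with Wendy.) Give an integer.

1

Wendy's neighbors: Jamal, Liam, and Rosa.
Neighbor pairs that are themselves tied: Wendy–Jamal–Rosa. Each forms one triangle with Wendy, for 1 in total.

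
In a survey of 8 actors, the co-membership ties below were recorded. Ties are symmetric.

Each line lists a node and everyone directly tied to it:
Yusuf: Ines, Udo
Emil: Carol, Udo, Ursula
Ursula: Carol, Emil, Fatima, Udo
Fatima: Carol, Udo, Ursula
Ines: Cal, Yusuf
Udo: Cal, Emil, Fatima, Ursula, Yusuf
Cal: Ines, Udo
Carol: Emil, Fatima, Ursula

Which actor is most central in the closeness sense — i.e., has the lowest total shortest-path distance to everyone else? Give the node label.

Udo

Farness (sum of distances to all others) for each node — Cal:13, Carol:15, Emil:12, Fatima:12, Ines:17, Udo:9, Ursula:11, Yusuf:13.
The smallest farness is 9, for Udo, so Udo has the highest closeness.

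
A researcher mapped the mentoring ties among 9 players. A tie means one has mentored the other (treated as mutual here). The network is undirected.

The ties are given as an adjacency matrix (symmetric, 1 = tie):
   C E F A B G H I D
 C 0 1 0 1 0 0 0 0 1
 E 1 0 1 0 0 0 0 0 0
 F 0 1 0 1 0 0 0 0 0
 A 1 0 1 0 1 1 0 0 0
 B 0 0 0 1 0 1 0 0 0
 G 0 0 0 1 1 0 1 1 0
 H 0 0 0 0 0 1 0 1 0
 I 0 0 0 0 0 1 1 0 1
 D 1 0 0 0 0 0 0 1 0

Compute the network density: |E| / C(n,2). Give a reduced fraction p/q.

1/3

There are 12 edges and 9 nodes, so the maximum possible is C(9,2) = 36.
Density = 12/36 = 1/3.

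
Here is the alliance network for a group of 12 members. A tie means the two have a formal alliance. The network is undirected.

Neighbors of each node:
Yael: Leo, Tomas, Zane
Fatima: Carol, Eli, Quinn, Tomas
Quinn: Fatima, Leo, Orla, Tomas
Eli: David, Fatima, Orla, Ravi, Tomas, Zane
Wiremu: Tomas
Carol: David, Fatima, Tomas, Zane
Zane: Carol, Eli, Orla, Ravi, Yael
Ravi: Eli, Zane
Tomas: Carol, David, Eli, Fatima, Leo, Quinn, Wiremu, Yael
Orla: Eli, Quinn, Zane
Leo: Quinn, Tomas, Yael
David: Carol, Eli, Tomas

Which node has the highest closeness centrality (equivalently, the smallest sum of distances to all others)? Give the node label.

Farness (sum of distances to all others) for each node — Carol:18, David:19, Eli:16, Fatima:18, Leo:20, Orla:20, Quinn:19, Ravi:23, Tomas:14, Wiremu:24, Yael:19, Zane:18.
The smallest farness is 14, for Tomas, so Tomas has the highest closeness.

Tomas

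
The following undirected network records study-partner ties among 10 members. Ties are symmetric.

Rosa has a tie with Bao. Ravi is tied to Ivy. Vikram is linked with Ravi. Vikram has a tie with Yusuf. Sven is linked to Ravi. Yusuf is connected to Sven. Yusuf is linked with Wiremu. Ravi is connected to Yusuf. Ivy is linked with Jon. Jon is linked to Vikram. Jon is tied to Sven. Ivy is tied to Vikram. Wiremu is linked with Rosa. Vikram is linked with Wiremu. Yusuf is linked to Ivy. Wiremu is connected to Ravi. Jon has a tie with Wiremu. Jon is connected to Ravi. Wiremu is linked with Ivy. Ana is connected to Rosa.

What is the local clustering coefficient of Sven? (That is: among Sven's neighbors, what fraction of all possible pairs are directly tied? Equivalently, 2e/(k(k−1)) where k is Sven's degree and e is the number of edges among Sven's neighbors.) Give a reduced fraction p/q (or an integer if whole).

2/3

Sven's neighbors: Jon, Ravi, and Yusuf (k = 3).
Possible neighbor pairs: C(3,2) = 3. Edges among them: Jon–Ravi, Ravi–Yusuf → e = 2.
Clustering(Sven) = 2/3.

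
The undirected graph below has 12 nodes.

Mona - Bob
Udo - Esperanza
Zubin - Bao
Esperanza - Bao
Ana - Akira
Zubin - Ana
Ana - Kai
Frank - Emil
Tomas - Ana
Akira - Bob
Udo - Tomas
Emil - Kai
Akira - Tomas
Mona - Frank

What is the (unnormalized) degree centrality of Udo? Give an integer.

2

Udo is directly tied to Esperanza and Tomas. That is 2 neighbors, so the degree of Udo is 2.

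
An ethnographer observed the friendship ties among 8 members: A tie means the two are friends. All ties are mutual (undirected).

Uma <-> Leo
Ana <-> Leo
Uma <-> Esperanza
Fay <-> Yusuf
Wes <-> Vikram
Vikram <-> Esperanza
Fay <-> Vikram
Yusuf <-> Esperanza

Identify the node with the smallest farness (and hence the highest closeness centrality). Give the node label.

Esperanza

Farness (sum of distances to all others) for each node — Ana:24, Esperanza:12, Fay:18, Leo:18, Uma:14, Vikram:14, Wes:20, Yusuf:16.
The smallest farness is 12, for Esperanza, so Esperanza has the highest closeness.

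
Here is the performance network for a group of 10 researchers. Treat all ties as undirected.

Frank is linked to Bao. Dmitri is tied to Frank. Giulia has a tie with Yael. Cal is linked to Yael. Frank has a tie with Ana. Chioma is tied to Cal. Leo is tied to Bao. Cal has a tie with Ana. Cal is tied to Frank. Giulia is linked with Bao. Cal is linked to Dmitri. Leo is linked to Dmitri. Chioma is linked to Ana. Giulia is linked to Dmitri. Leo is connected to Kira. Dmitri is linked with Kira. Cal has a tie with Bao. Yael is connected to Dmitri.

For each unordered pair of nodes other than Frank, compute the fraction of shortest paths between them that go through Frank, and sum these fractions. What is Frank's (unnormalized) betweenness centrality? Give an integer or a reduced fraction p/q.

Pairs whose geodesics pass through Frank — Giulia–Ana: 2/5; Bao–Dmitri: 1/4; Bao–Ana: 1/2; Dmitri–Ana: 1/2; Kira–Ana: 1/2; Ana–Leo: 2/4.
All other pairs contribute 0.
Summing the contributions gives betweenness(Frank) = 53/20.

53/20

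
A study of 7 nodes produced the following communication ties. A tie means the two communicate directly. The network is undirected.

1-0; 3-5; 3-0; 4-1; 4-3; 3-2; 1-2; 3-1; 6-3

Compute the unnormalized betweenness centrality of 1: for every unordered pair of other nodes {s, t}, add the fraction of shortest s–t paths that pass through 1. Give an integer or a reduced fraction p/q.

Pairs whose geodesics pass through 1 — 4–2: 1/2; 4–0: 1/2; 2–0: 1/2.
All other pairs contribute 0.
Summing the contributions gives betweenness(1) = 3/2.

3/2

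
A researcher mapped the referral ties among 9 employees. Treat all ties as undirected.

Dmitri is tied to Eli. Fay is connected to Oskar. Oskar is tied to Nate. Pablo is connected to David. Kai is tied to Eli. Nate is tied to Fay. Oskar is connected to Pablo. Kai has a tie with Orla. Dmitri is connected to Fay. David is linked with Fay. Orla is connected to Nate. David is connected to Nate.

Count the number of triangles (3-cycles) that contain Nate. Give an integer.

Nate's neighbors: David, Fay, Orla, and Oskar.
Neighbor pairs that are themselves tied: Nate–David–Fay; Nate–Fay–Oskar. Each forms one triangle with Nate, for 2 in total.

2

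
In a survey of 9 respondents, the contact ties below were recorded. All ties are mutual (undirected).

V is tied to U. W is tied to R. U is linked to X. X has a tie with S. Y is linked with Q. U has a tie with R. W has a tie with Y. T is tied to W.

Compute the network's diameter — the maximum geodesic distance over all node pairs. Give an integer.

Eccentricity of each node (its greatest distance to any other): Q:6, R:3, S:6, T:5, U:4, V:5, W:4, X:5, Y:5.
The maximum eccentricity is 6, realized for instance by the pair Q–S via Q – Y – W – R – U – X – S. So the diameter is 6.

6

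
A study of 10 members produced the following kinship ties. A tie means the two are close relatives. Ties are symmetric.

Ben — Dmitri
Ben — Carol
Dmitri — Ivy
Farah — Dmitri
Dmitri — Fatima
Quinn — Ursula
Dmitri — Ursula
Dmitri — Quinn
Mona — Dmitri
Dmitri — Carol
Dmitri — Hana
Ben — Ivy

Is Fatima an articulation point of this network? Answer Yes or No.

No

Even without Fatima, every remaining node can still reach every other (the residual graph is connected), so Fatima is not a cut vertex.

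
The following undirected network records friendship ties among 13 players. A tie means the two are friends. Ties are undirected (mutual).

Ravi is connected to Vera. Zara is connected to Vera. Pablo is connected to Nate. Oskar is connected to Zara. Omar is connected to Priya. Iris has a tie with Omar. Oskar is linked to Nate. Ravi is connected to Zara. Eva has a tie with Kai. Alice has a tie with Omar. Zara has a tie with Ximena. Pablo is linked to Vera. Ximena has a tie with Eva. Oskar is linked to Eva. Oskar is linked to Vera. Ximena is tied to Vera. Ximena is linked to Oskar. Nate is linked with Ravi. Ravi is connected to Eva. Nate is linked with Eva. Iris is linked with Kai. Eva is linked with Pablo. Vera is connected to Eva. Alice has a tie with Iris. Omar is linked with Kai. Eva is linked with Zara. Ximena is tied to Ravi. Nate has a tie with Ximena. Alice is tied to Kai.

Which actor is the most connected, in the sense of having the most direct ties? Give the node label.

Eva

Degrees — Alice:3, Eva:8, Iris:3, Kai:4, Nate:5, Omar:4, Oskar:5, Pablo:3, Priya:1, Ravi:5, Vera:6, Ximena:6, Zara:5.
The maximum is 8, attained only by Eva.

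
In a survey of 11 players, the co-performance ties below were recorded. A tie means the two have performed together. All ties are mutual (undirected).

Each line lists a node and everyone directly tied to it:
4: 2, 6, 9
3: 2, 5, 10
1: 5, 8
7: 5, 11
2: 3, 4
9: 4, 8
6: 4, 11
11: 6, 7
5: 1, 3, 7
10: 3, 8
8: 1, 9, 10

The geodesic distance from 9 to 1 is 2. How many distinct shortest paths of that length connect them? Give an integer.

The shortest distance is 2, and the only length-2 path is 9–8–1. So there is exactly 1 shortest path.

1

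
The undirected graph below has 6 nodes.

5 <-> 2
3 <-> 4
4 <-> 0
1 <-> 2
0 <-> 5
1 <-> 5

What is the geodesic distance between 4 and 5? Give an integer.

One shortest route is 4 – 0 – 5, which uses 2 edges, and 4 and 5 are not directly tied, so nothing shorter exists. So d(4,5) = 2.

2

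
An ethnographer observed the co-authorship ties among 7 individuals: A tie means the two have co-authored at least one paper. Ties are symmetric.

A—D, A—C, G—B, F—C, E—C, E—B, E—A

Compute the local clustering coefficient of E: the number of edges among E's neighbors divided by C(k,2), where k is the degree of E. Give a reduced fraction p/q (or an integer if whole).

E's neighbors: A, B, and C (k = 3).
Possible neighbor pairs: C(3,2) = 3. Edges among them: A–C → e = 1.
Clustering(E) = 1/3.

1/3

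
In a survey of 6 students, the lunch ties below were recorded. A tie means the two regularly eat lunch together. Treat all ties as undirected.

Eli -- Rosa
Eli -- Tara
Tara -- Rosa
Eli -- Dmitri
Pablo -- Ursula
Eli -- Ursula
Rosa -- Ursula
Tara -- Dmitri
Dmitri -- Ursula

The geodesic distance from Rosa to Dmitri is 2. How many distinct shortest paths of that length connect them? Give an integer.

3

The shortest distance is 2. The length-2 paths are: Rosa–Tara–Dmitri; Rosa–Ursula–Dmitri; Rosa–Eli–Dmitri.
That gives 3 distinct shortest paths.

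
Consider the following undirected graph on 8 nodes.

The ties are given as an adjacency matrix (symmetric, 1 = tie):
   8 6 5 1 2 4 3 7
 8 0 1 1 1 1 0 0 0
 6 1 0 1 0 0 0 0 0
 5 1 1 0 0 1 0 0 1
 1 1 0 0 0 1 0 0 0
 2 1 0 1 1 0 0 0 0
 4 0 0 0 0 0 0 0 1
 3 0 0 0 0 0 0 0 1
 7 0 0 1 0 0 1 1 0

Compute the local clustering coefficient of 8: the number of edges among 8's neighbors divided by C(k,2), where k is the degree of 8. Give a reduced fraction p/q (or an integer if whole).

8's neighbors: 1, 2, 5, and 6 (k = 4).
Possible neighbor pairs: C(4,2) = 6. Edges among them: 1–2, 2–5, 5–6 → e = 3.
Clustering(8) = 3/6 = 1/2.

1/2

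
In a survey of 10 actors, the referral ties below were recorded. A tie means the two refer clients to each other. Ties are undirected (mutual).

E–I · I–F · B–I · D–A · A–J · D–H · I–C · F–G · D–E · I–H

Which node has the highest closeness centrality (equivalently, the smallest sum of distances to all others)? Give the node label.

I

Farness (sum of distances to all others) for each node — A:26, B:24, C:24, D:20, E:18, F:22, G:30, H:18, I:16, J:34.
The smallest farness is 16, for I, so I has the highest closeness.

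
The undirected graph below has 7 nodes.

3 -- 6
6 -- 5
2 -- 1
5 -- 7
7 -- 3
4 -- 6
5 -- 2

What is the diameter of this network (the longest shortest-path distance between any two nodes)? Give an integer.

Eccentricity of each node (its greatest distance to any other): 1:4, 2:3, 3:4, 4:4, 5:2, 6:3, 7:3.
The maximum eccentricity is 4, realized for instance by the pair 1–4 via 1 – 2 – 5 – 6 – 4. So the diameter is 4.

4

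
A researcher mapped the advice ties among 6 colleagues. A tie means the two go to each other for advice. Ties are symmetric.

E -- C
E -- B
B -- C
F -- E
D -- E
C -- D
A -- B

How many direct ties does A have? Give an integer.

A is directly tied to B. That is 1 neighbor, so the degree of A is 1.

1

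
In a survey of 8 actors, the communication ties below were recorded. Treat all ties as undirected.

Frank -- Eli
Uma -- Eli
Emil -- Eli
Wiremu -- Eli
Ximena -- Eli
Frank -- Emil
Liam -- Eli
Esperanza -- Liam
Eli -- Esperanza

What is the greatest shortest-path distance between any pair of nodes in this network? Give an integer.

Eccentricity of each node (its greatest distance to any other): Eli:1, Emil:2, Esperanza:2, Frank:2, Liam:2, Uma:2, Wiremu:2, Ximena:2.
The maximum eccentricity is 2, realized for instance by the pair Liam–Frank via Liam – Eli – Frank. So the diameter is 2.

2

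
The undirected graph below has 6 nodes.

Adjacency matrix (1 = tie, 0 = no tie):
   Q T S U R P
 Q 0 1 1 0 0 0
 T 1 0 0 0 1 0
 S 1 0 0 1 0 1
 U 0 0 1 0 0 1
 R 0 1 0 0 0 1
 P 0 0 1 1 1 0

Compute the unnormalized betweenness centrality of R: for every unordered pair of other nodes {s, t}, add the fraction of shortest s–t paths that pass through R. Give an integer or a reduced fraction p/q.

3/2

Pairs whose geodesics pass through R — T–U: 1/2; T–P: 1.
All other pairs contribute 0.
Summing the contributions gives betweenness(R) = 3/2.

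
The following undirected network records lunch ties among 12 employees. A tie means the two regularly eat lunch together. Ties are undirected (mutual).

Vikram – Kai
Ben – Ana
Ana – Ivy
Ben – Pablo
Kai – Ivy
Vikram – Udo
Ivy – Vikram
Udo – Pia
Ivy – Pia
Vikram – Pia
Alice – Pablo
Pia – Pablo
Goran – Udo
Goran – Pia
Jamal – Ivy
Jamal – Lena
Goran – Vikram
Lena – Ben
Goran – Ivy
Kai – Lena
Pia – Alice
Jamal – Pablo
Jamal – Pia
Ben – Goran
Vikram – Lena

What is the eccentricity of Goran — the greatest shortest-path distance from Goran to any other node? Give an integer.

2

Distances from Goran: Alice:2, Ana:2, Ben:1, Ivy:1, Jamal:2, Kai:2, Lena:2, Pablo:2, Pia:1, Udo:1, Vikram:1.
The largest is 2 (to Ana, Lena, Pablo, Kai, Alice, and Jamal), so the eccentricity of Goran is 2.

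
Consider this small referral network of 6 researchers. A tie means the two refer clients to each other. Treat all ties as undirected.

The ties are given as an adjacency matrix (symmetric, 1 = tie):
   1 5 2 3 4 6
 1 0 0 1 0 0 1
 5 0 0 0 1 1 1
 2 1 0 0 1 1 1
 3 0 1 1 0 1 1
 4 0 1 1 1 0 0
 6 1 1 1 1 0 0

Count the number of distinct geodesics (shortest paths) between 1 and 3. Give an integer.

2

The shortest distance is 2. The length-2 paths are: 1–2–3; 1–6–3.
That gives 2 distinct shortest paths.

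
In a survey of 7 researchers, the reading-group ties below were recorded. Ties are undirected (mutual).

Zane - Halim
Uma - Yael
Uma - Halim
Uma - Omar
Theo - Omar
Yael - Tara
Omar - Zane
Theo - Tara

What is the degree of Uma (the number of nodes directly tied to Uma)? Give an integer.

3

Uma is directly tied to Halim, Omar, and Yael. That is 3 neighbors, so the degree of Uma is 3.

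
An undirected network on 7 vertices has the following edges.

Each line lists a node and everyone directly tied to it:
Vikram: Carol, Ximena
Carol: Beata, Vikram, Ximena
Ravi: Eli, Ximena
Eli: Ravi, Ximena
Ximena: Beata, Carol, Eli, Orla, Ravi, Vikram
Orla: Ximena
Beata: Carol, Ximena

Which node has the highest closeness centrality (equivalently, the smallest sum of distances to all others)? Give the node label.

Farness (sum of distances to all others) for each node — Beata:10, Carol:9, Eli:10, Orla:11, Ravi:10, Vikram:10, Ximena:6.
The smallest farness is 6, for Ximena, so Ximena has the highest closeness.

Ximena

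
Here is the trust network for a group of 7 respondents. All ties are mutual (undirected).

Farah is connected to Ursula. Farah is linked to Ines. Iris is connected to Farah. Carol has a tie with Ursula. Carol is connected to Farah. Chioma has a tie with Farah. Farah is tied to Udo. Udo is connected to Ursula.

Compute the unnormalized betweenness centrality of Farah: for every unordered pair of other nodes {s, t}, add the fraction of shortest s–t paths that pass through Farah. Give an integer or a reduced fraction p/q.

25/2

Pairs whose geodesics pass through Farah — Carol–Iris: 1; Carol–Ines: 1; Carol–Chioma: 1; Carol–Udo: 1/2; Ursula–Iris: 1; Ursula–Ines: 1; Ursula–Chioma: 1; Iris–Ines: 1; Iris–Chioma: 1; Iris–Udo: 1; Ines–Chioma: 1; Ines–Udo: 1; Chioma–Udo: 1.
All other pairs contribute 0.
Summing the contributions gives betweenness(Farah) = 25/2.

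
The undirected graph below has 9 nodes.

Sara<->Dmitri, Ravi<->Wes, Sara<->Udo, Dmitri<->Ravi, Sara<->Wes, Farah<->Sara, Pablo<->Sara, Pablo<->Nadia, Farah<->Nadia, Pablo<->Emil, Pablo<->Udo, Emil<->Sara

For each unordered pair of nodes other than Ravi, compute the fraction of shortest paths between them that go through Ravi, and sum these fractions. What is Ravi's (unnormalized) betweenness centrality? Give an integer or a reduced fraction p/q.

Pairs whose geodesics pass through Ravi — Wes–Dmitri: 1/2.
All other pairs contribute 0.
Summing the contributions gives betweenness(Ravi) = 1/2.

1/2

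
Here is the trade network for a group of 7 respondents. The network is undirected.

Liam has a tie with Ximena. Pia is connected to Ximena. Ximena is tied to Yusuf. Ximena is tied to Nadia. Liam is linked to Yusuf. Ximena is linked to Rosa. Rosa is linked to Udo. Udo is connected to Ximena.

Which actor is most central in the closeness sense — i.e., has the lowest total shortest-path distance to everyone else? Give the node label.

Farness (sum of distances to all others) for each node — Liam:10, Nadia:11, Pia:11, Rosa:10, Udo:10, Ximena:6, Yusuf:10.
The smallest farness is 6, for Ximena, so Ximena has the highest closeness.

Ximena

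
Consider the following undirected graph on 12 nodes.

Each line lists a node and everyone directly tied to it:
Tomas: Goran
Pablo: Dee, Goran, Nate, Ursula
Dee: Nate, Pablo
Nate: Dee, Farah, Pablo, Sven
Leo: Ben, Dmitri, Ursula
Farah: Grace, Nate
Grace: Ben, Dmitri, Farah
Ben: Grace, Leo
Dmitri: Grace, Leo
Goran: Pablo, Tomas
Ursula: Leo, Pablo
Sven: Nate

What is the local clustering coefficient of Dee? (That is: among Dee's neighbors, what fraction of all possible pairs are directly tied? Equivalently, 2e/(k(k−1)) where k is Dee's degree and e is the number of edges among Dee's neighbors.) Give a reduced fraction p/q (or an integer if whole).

Dee's neighbors: Nate and Pablo (k = 2).
Possible neighbor pairs: C(2,2) = 1. Edges among them: Nate–Pablo → e = 1.
Clustering(Dee) = 1/1.

1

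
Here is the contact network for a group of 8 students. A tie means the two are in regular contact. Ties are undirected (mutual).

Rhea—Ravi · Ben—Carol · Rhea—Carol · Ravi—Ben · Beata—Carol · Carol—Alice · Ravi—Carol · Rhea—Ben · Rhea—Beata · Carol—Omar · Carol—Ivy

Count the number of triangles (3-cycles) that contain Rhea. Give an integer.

Rhea's neighbors: Beata, Ben, Carol, and Ravi.
Neighbor pairs that are themselves tied: Rhea–Beata–Carol; Rhea–Ben–Carol; Rhea–Ben–Ravi; Rhea–Carol–Ravi. Each forms one triangle with Rhea, for 4 in total.

4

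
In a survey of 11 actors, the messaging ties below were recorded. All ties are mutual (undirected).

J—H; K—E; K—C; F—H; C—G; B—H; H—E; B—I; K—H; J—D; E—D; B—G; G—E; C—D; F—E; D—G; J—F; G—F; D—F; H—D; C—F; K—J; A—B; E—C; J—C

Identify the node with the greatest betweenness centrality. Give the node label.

Unnormalized betweenness of each node: A:0, B:69/4, C:23/15, D:59/60, E:29/20, F:59/60, G:15/2, H:56/5, I:0, J:7/10, K:2/5.
B has the largest value, 69/4, making it the main broker — the node through which the most shortest paths run.

B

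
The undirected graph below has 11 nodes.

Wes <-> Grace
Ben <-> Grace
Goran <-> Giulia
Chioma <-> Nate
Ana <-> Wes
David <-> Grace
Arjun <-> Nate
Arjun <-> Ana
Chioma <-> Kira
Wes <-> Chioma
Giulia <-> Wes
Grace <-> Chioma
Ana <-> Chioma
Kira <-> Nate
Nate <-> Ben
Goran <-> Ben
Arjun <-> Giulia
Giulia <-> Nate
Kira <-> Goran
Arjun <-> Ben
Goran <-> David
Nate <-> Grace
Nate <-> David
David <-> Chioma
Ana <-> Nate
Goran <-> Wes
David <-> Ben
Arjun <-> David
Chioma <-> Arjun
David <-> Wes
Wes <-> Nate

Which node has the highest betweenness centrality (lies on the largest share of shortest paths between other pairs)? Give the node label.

Nate

Unnormalized betweenness of each node: Ana:1/5, Arjun:9/4, Ben:67/60, Chioma:16/5, David:43/20, Giulia:11/15, Goran:5/2, Grace:1/2, Kira:8/15, Nate:139/20, Wes:58/15.
Nate has the largest value, 139/20, making it the main broker — the node through which the most shortest paths run.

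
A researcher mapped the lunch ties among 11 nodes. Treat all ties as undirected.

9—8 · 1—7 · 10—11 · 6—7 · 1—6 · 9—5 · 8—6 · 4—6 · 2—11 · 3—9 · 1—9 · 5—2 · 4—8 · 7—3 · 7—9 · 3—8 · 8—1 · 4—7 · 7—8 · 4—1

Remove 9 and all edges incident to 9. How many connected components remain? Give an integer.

2

Without 9, the remaining ties split the others into: {2, 5, 10, 11}; {1, 3, 4, 6, 7, 8}.
That's 2 separate components.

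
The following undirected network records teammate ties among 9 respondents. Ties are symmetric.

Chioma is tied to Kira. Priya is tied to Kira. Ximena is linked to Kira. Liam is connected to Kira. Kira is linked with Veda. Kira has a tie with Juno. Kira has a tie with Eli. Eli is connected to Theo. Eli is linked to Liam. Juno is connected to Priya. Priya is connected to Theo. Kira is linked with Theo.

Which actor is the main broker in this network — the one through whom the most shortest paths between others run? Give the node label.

Unnormalized betweenness of each node: Chioma:0, Eli:1/2, Juno:0, Kira:45/2, Liam:0, Priya:1/2, Theo:1/2, Veda:0, Ximena:0.
Kira has the largest value, 45/2, making it the main broker — the node through which the most shortest paths run.

Kira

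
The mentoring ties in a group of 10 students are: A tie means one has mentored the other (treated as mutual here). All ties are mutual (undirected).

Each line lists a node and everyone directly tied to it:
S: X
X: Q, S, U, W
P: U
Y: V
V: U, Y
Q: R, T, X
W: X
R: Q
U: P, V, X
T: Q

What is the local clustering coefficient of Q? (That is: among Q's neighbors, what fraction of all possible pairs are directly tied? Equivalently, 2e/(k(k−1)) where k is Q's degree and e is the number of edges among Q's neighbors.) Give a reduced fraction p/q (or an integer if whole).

0

Q's neighbors: R, T, and X (k = 3).
Possible neighbor pairs: C(3,2) = 3. Edges among them: none → e = 0.
Clustering(Q) = 0/3 = 0.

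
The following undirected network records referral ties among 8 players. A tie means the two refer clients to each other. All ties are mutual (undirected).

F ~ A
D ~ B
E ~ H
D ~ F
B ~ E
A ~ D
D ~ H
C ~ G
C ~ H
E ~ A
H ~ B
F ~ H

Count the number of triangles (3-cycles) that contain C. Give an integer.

0

C's neighbors are G and H, but none of them are tied to each other, so no triangle contains C.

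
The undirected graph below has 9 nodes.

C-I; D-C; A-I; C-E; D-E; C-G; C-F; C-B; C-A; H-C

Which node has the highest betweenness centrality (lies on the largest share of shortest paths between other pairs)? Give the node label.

Unnormalized betweenness of each node: A:0, B:0, C:26, D:0, E:0, F:0, G:0, H:0, I:0.
C has the largest value, 26, making it the main broker — the node through which the most shortest paths run.

C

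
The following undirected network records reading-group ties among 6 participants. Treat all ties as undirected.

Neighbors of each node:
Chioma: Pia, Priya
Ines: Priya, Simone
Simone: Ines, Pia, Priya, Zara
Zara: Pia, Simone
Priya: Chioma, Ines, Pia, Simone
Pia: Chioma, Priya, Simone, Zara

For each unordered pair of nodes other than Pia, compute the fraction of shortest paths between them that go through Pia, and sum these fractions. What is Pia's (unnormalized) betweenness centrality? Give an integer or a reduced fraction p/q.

Pairs whose geodesics pass through Pia — Zara–Chioma: 1; Zara–Priya: 1/2; Chioma–Simone: 1/2.
All other pairs contribute 0.
Summing the contributions gives betweenness(Pia) = 2.

2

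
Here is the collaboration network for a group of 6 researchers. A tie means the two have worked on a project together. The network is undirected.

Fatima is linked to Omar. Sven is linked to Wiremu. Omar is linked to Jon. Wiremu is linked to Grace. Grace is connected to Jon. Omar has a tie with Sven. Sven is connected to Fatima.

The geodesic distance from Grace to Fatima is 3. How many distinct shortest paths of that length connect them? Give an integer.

The shortest distance is 3. The length-3 paths are: Grace–Wiremu–Sven–Fatima; Grace–Jon–Omar–Fatima.
That gives 2 distinct shortest paths.

2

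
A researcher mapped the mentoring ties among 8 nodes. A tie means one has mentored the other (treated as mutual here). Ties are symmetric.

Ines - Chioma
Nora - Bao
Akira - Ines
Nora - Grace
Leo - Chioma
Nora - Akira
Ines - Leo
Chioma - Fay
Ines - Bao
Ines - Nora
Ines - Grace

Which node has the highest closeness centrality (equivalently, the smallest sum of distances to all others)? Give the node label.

Farness (sum of distances to all others) for each node — Akira:13, Bao:13, Chioma:11, Fay:17, Grace:13, Ines:8, Leo:12, Nora:11.
The smallest farness is 8, for Ines, so Ines has the highest closeness.

Ines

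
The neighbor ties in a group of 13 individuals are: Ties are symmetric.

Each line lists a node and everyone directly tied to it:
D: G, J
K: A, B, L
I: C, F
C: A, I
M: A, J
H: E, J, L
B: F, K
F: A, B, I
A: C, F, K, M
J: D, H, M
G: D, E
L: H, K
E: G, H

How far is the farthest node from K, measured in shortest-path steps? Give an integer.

4

Distances from K: A:1, B:1, C:2, D:4, E:3, F:2, G:4, H:2, I:3, J:3, L:1, M:2.
The largest is 4 (to D and G), so the eccentricity of K is 4.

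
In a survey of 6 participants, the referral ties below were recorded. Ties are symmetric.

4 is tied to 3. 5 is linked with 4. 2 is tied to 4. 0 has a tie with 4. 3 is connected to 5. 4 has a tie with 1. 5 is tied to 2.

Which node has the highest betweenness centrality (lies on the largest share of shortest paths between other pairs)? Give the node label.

Unnormalized betweenness of each node: 0:0, 1:0, 2:0, 3:0, 4:15/2, 5:1/2.
4 has the largest value, 15/2, making it the main broker — the node through which the most shortest paths run.

4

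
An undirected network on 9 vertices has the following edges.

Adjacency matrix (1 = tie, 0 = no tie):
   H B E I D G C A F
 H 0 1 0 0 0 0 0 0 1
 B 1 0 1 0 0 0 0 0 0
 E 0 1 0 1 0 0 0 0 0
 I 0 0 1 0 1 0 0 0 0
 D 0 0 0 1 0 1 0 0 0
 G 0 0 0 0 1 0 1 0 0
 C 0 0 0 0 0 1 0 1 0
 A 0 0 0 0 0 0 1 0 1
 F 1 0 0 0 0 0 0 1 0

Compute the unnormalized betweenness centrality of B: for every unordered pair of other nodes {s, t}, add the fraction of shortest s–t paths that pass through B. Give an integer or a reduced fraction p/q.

6

Pairs whose geodesics pass through B — H–E: 1; H–I: 1; H–D: 1; E–A: 1; E–F: 1; I–F: 1.
All other pairs contribute 0.
Summing the contributions gives betweenness(B) = 6.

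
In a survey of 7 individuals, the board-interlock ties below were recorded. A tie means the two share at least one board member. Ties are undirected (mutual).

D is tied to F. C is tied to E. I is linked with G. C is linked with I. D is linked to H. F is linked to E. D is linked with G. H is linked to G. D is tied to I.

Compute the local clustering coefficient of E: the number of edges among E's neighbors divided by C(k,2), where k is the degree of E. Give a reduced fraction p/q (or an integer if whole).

E's neighbors: C and F (k = 2).
Possible neighbor pairs: C(2,2) = 1. Edges among them: none → e = 0.
Clustering(E) = 0/1.

0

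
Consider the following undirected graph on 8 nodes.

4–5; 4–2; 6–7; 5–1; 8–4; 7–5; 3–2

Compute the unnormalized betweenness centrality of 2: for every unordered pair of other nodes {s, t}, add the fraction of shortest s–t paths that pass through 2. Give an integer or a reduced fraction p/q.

6

Pairs whose geodesics pass through 2 — 6–3: 1; 5–3: 1; 7–3: 1; 4–3: 1; 1–3: 1; 8–3: 1.
All other pairs contribute 0.
Summing the contributions gives betweenness(2) = 6.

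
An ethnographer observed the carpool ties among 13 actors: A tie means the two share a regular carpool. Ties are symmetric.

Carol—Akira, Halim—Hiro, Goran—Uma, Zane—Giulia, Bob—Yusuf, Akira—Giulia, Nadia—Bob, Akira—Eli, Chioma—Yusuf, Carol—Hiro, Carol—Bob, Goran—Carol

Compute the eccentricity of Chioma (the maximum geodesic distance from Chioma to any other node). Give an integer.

6

Distances from Chioma: Akira:4, Bob:2, Carol:3, Eli:5, Giulia:5, Goran:4, Halim:5, Hiro:4, Nadia:3, Uma:5, Yusuf:1, Zane:6.
The largest is 6 (to Zane), so the eccentricity of Chioma is 6.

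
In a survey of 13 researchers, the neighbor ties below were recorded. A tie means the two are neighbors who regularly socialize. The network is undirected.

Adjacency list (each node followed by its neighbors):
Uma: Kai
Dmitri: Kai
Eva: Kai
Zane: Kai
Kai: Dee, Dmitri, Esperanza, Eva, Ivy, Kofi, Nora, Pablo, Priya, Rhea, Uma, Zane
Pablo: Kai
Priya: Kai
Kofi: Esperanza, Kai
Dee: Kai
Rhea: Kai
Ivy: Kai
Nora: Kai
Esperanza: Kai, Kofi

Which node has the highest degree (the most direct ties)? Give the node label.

Degrees — Dee:1, Dmitri:1, Esperanza:2, Eva:1, Ivy:1, Kai:12, Kofi:2, Nora:1, Pablo:1, Priya:1, Rhea:1, Uma:1, Zane:1.
The maximum is 12, attained only by Kai.

Kai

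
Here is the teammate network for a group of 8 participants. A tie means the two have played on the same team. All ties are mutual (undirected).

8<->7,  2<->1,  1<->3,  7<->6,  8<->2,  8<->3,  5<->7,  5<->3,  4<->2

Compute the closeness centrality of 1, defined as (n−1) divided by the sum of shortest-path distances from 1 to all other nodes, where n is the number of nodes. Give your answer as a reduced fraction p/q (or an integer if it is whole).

7/15

Distances from 1: 2:1, 3:1, 4:2, 5:2, 6:4, 7:3, 8:2. Sum = 15.
n = 8, so closeness = 7/15.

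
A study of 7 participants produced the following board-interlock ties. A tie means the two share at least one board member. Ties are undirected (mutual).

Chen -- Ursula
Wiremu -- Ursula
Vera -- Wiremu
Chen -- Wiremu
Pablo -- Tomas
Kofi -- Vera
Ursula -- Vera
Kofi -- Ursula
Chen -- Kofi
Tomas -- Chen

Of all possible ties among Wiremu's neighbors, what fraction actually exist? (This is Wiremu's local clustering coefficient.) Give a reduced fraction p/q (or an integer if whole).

2/3

Wiremu's neighbors: Chen, Ursula, and Vera (k = 3).
Possible neighbor pairs: C(3,2) = 3. Edges among them: Chen–Ursula, Ursula–Vera → e = 2.
Clustering(Wiremu) = 2/3.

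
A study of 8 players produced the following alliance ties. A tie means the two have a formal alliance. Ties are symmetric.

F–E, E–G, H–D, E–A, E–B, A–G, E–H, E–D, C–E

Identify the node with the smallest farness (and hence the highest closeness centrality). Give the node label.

Farness (sum of distances to all others) for each node — A:12, B:13, C:13, D:12, E:7, F:13, G:12, H:12.
The smallest farness is 7, for E, so E has the highest closeness.

E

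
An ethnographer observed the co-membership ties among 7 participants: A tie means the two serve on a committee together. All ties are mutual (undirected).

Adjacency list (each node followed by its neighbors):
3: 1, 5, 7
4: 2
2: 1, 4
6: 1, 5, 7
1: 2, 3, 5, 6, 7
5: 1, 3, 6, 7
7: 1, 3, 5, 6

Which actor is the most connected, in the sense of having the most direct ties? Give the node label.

Degrees — 1:5, 2:2, 3:3, 4:1, 5:4, 6:3, 7:4.
The maximum is 5, attained only by 1.

1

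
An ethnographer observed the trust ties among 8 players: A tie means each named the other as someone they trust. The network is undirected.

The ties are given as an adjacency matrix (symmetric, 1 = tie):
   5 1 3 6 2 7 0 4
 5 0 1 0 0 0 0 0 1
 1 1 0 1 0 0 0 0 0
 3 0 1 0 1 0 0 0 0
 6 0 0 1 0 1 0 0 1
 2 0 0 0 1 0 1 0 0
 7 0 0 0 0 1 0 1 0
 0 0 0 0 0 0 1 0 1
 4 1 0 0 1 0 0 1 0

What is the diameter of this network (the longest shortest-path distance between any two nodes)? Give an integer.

4

Eccentricity of each node (its greatest distance to any other): 0:3, 1:4, 2:3, 3:3, 4:2, 5:3, 6:2, 7:4.
The maximum eccentricity is 4, realized for instance by the pair 1–7 via 1 – 3 – 6 – 2 – 7. So the diameter is 4.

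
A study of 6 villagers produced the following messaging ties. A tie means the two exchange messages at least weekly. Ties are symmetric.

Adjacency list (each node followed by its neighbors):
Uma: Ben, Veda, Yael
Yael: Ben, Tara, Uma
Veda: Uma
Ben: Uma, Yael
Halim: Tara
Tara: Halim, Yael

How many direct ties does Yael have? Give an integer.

Yael is directly tied to Ben, Tara, and Uma. That is 3 neighbors, so the degree of Yael is 3.

3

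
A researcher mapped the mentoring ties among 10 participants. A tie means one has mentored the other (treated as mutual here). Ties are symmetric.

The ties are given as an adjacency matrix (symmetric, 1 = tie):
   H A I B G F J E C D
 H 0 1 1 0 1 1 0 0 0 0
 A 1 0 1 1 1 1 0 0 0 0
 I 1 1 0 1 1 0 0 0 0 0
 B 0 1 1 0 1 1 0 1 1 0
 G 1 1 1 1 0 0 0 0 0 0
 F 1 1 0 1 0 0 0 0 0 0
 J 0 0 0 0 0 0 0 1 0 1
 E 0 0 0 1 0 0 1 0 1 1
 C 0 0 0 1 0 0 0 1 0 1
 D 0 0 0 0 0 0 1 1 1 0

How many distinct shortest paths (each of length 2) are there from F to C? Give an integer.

The shortest distance is 2, and the only length-2 path is F–B–C. So there is exactly 1 shortest path.

1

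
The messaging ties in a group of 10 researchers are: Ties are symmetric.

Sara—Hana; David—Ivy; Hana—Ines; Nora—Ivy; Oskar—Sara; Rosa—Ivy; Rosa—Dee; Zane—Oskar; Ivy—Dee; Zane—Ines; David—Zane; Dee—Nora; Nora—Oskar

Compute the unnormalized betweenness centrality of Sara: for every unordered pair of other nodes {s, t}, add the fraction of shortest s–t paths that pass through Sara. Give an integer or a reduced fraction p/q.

25/6

Pairs whose geodesics pass through Sara — Hana–Oskar: 1; Hana–Nora: 1; Hana–Dee: 1; Hana–Rosa: 2/3; Hana–Ivy: 1/2.
All other pairs contribute 0.
Summing the contributions gives betweenness(Sara) = 25/6.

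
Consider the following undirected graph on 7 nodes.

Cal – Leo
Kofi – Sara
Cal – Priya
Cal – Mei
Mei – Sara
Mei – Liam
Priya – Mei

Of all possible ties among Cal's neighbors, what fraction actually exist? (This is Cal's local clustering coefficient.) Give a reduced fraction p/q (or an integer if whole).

Cal's neighbors: Leo, Mei, and Priya (k = 3).
Possible neighbor pairs: C(3,2) = 3. Edges among them: Mei–Priya → e = 1.
Clustering(Cal) = 1/3.

1/3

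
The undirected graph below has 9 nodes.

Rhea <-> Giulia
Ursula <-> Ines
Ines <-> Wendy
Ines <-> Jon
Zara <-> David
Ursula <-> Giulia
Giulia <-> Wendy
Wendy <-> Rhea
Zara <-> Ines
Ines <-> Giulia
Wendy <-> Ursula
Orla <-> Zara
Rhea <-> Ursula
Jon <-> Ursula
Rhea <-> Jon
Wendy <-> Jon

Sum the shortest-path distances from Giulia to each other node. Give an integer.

14

Distances from Giulia: David:3, Ines:1, Jon:2, Orla:3, Rhea:1, Ursula:1, Wendy:1, Zara:2.
Sum = 3 + 1 + 2 + 3 + 1 + 1 + 1 + 2 = 14.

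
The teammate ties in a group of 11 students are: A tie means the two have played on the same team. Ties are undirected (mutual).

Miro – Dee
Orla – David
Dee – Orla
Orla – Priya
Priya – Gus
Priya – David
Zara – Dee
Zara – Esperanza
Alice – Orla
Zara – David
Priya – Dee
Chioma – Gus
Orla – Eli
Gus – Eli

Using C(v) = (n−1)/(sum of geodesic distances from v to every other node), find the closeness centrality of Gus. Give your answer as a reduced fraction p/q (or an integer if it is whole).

Distances from Gus: Alice:3, Chioma:1, David:2, Dee:2, Eli:1, Esperanza:4, Miro:3, Orla:2, Priya:1, Zara:3. Sum = 22.
n = 11, so closeness = 10/22 = 5/11.

5/11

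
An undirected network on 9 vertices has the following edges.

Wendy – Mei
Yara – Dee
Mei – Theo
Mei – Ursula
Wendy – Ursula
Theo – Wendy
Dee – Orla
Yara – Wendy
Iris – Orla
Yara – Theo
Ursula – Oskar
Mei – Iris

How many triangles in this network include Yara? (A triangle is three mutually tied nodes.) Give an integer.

1

Yara's neighbors: Dee, Theo, and Wendy.
Neighbor pairs that are themselves tied: Yara–Theo–Wendy. Each forms one triangle with Yara, for 1 in total.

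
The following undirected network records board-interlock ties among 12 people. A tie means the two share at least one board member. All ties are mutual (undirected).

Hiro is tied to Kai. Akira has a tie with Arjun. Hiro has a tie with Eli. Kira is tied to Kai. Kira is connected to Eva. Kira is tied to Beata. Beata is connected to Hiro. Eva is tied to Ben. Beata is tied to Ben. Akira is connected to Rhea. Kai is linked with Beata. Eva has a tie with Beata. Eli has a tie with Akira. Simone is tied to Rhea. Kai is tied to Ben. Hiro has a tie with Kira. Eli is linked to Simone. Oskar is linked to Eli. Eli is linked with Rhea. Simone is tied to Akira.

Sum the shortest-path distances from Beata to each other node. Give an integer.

Distances from Beata: Akira:3, Arjun:4, Ben:1, Eli:2, Eva:1, Hiro:1, Kai:1, Kira:1, Oskar:3, Rhea:3, Simone:3.
Sum = 3 + 4 + 1 + 2 + 1 + 1 + 1 + 1 + 3 + 3 + 3 = 23.

23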